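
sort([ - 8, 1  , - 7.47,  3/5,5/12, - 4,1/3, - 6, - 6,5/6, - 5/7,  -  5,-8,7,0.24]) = [ - 8, - 8, - 7.47, - 6, - 6, - 5, - 4, - 5/7 , 0.24 , 1/3, 5/12,3/5,5/6, 1,7 ] 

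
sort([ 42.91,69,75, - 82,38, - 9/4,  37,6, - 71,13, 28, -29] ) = [ - 82, - 71,-29,-9/4,6,13,28,37,38,  42.91,69, 75]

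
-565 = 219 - 784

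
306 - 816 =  - 510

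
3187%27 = 1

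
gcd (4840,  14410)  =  110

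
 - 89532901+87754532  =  - 1778369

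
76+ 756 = 832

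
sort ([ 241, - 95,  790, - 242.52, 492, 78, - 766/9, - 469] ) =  [ - 469, - 242.52, - 95,  -  766/9,78, 241, 492,790 ]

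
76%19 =0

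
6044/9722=3022/4861 = 0.62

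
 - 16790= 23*( - 730 ) 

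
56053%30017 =26036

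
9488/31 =306+2/31 = 306.06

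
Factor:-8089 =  - 8089^1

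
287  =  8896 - 8609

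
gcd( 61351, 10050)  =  1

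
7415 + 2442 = 9857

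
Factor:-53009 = -11^1*61^1*79^1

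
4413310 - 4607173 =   -  193863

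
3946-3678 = 268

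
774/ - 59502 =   -  1 + 9788/9917 = - 0.01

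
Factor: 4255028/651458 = 2127514/325729 = 2^1*325729^( - 1 ) * 1063757^1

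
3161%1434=293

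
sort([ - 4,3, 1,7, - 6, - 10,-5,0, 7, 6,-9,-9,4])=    [ - 10 , - 9,-9,-6,-5,-4, 0, 1, 3, 4,  6, 7, 7]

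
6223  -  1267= 4956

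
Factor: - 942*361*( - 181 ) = 61551222 =2^1 * 3^1*19^2*157^1*181^1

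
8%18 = 8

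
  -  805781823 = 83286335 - 889068158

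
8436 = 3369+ 5067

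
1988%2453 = 1988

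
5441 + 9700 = 15141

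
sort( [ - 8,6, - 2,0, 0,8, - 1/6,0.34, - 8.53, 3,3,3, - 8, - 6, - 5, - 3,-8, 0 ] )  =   [ - 8.53 , - 8, - 8, - 8, - 6, - 5,  -  3,  -  2, - 1/6, 0,0,0, 0.34, 3,3,3, 6, 8 ] 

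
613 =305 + 308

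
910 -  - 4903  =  5813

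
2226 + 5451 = 7677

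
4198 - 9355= -5157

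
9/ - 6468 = - 1  +  2153/2156  =  -0.00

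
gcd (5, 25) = 5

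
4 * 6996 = 27984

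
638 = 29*22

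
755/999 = 755/999 = 0.76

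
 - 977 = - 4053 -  - 3076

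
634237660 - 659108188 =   -  24870528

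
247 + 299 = 546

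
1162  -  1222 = - 60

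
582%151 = 129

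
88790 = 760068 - 671278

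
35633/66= 35633/66=539.89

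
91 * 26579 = 2418689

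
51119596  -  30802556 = 20317040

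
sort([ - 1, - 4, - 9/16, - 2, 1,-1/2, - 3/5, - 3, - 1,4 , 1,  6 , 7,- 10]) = [ -10, - 4, - 3 ,-2, - 1, - 1,-3/5, - 9/16, - 1/2,1, 1,4,6,7]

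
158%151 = 7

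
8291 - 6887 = 1404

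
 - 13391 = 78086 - 91477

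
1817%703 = 411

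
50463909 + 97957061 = 148420970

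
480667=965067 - 484400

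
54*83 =4482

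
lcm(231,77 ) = 231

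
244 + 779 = 1023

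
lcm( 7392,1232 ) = 7392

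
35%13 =9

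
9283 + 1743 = 11026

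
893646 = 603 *1482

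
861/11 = 78 + 3/11 = 78.27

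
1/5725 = 1/5725 = 0.00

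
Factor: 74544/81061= 2^4*3^1*103^(  -  1 )*787^( - 1 )*1553^1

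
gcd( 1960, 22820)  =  140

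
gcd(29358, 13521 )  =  3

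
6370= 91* 70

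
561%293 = 268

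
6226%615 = 76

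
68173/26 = 68173/26 = 2622.04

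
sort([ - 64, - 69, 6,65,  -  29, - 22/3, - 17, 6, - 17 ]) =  [ - 69,-64, - 29, - 17,-17, - 22/3,6, 6, 65]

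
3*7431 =22293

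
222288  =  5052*44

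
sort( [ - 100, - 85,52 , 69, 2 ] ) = [ - 100,- 85,2,52,  69] 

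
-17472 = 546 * ( - 32) 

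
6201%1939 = 384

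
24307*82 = 1993174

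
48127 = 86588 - 38461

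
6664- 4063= 2601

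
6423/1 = 6423 = 6423.00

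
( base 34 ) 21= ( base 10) 69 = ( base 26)2H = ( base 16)45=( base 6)153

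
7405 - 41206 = -33801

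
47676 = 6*7946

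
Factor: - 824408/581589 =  - 2^3*3^( - 2)*13^1 * 7927^1*64621^( - 1)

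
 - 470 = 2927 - 3397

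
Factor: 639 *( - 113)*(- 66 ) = 2^1*3^3 * 11^1 * 71^1 * 113^1 =4765662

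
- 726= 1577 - 2303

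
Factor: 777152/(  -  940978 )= - 2^5*12143^1 * 470489^( - 1) = - 388576/470489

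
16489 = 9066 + 7423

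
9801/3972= 2 + 619/1324 = 2.47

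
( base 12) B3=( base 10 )135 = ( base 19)72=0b10000111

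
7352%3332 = 688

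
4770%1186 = 26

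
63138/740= 85+ 119/370 = 85.32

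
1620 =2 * 810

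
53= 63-10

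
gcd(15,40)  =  5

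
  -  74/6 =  - 37/3 = - 12.33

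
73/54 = 1 + 19/54 = 1.35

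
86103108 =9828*8761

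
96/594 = 16/99 = 0.16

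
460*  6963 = 3202980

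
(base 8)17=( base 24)f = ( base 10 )15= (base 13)12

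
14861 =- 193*( - 77 )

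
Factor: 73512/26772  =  6126/2231 = 2^1*3^1 * 23^( - 1) * 97^( - 1)*1021^1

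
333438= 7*47634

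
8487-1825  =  6662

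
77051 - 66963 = 10088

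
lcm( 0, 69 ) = 0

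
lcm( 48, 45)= 720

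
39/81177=13/27059 = 0.00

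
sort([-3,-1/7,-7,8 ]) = [-7,  -  3, - 1/7, 8 ]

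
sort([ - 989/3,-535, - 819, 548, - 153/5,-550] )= [ - 819, - 550, - 535,-989/3, - 153/5,548 ]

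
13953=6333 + 7620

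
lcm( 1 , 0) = 0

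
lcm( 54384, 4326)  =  380688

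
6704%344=168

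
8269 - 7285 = 984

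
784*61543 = 48249712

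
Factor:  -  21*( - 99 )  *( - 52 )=-108108= - 2^2*3^3 * 7^1*11^1*13^1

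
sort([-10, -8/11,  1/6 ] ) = [ - 10, - 8/11  ,  1/6] 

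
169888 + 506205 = 676093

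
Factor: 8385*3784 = 2^3*3^1*5^1*11^1*13^1*43^2=31728840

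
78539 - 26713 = 51826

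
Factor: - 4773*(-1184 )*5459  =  2^5*3^1* 37^2*43^1*53^1*103^1=30850075488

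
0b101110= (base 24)1m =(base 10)46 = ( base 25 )1l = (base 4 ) 232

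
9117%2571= 1404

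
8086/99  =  8086/99 = 81.68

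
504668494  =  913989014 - 409320520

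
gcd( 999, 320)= 1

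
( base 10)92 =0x5c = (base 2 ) 1011100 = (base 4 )1130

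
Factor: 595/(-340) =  - 2^(- 2 )*7^1=   - 7/4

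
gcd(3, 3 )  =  3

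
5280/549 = 1760/183  =  9.62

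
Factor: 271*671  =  11^1*61^1 * 271^1  =  181841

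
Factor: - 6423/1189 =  - 3^1*29^( - 1)*41^(-1 )*2141^1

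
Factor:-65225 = -5^2*2609^1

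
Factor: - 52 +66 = 2^1*7^1 = 14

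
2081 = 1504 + 577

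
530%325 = 205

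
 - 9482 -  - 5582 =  - 3900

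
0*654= 0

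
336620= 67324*5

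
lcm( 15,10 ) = 30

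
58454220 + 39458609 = 97912829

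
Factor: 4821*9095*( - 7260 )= - 2^2*3^2*5^2*11^2*17^1*107^1*1607^1 =- 318329183700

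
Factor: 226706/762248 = 113353/381124 = 2^(  -  2)*151^( - 1)*263^1 * 431^1*631^(-1)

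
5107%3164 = 1943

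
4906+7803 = 12709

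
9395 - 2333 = 7062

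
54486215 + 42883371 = 97369586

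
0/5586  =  0= 0.00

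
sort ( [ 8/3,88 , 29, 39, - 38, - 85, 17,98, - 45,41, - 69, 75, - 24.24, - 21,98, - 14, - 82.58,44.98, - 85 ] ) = [ - 85, - 85, - 82.58, - 69, - 45, - 38, - 24.24 ,-21, - 14,8/3,17,29 , 39, 41,44.98,75,88  ,  98,98] 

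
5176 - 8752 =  - 3576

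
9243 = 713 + 8530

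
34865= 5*6973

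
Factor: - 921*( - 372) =342612=2^2*3^2*31^1*307^1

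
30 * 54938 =1648140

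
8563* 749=6413687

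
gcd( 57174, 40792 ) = 2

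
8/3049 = 8/3049 = 0.00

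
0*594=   0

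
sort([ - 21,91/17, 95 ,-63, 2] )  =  [- 63, - 21, 2,  91/17,95 ]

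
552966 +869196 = 1422162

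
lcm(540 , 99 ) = 5940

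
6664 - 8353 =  - 1689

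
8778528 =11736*748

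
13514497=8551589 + 4962908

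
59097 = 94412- 35315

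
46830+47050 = 93880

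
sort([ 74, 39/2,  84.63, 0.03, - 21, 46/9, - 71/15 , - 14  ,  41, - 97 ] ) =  [ - 97, - 21, - 14, - 71/15, 0.03, 46/9,  39/2, 41 , 74 , 84.63 ]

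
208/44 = 52/11  =  4.73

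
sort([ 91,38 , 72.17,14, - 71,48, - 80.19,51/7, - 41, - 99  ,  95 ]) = [ - 99, - 80.19 ,-71, - 41 , 51/7,14,38,  48,72.17, 91, 95 ]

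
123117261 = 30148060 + 92969201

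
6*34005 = 204030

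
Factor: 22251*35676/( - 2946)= - 2^1* 3^2*491^( - 1 ) *991^1*7417^1 = -  132304446/491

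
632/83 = 7 + 51/83 = 7.61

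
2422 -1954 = 468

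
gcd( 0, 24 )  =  24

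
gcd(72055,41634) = 1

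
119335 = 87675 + 31660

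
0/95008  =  0 = 0.00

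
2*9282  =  18564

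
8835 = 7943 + 892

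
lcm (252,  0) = 0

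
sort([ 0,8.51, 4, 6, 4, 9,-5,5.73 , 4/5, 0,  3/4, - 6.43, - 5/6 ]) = [ - 6.43, - 5, - 5/6,0,0,3/4,4/5,4,4,  5.73 , 6,8.51,9 ] 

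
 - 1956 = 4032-5988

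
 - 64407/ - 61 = 64407/61= 1055.85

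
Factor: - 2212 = -2^2*7^1 * 79^1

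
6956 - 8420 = - 1464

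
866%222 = 200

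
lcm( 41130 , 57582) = 287910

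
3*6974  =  20922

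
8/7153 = 8/7153 = 0.00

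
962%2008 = 962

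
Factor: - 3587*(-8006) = 2^1 * 17^1*211^1*4003^1 = 28717522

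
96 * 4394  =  421824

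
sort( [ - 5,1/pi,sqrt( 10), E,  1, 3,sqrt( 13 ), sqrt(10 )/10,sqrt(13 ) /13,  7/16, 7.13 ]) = [ - 5, sqrt( 13) /13,sqrt(10)/10, 1/pi, 7/16,1,E,3,sqrt(10 ),sqrt( 13 ),  7.13]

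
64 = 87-23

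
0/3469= 0 = 0.00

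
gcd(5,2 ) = 1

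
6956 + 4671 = 11627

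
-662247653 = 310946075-973193728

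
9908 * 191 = 1892428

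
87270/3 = 29090= 29090.00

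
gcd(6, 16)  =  2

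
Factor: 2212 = 2^2*7^1*79^1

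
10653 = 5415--5238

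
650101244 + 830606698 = 1480707942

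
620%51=8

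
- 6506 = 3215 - 9721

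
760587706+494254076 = 1254841782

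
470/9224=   235/4612 = 0.05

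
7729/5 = 1545  +  4/5=1545.80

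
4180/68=61 + 8/17 = 61.47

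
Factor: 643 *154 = 2^1*7^1*11^1*643^1 = 99022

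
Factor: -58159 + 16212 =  - 41947  =  - 41947^1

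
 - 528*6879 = - 3632112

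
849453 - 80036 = 769417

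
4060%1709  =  642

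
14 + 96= 110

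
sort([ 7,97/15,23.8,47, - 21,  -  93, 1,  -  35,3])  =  [-93 ,-35,-21,1,3,97/15,7,23.8,47] 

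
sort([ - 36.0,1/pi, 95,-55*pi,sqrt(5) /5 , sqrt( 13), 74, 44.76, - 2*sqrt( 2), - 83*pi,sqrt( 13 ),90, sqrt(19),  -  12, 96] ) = [ - 83*pi, - 55*pi,  -  36.0, - 12,  -  2*sqrt( 2), 1/pi,sqrt (5)/5, sqrt( 13), sqrt (13), sqrt( 19) , 44.76, 74, 90, 95, 96 ]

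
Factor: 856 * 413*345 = 2^3*3^1*5^1*7^1*23^1*59^1*107^1 = 121967160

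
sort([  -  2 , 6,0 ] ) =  [ - 2,  0 , 6 ]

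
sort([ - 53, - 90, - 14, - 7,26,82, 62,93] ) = [ - 90,- 53,- 14, - 7, 26, 62,82,93]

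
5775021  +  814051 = 6589072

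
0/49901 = 0 = 0.00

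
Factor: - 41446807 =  - 41446807^1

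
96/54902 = 48/27451 = 0.00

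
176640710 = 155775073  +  20865637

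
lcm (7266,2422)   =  7266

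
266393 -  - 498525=764918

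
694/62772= 347/31386 = 0.01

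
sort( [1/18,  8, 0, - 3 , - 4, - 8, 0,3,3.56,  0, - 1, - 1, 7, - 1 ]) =[-8, - 4, - 3,-1,- 1, - 1, 0,  0,  0, 1/18, 3 , 3.56,7, 8] 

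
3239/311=10 + 129/311 = 10.41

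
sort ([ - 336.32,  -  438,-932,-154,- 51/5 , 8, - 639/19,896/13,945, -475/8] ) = [- 932, -438, - 336.32 ,-154, - 475/8,  -  639/19, - 51/5,8,896/13,945]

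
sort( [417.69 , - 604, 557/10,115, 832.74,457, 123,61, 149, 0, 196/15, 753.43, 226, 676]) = [ - 604, 0, 196/15,557/10, 61, 115, 123 , 149,226, 417.69, 457, 676,  753.43  ,  832.74]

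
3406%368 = 94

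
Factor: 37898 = 2^1*7^1 * 2707^1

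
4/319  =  4/319 = 0.01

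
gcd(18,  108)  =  18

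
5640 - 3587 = 2053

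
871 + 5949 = 6820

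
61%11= 6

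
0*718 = 0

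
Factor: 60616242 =2^1*3^3 * 439^1 * 2557^1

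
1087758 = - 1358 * ( - 801)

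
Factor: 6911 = 6911^1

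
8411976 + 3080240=11492216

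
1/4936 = 1/4936 = 0.00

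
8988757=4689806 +4298951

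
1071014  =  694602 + 376412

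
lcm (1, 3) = 3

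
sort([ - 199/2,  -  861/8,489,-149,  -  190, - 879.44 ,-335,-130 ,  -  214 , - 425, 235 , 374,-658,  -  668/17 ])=[ - 879.44, - 658, -425, - 335, - 214 , - 190, - 149, - 130 ,  -  861/8, - 199/2,- 668/17,235, 374, 489 ]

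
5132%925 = 507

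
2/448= 1/224 = 0.00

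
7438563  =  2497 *2979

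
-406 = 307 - 713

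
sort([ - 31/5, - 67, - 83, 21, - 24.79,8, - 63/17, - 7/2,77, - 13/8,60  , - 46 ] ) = [-83, - 67, - 46,  -  24.79, -31/5, - 63/17, - 7/2, - 13/8,8, 21,60,  77 ] 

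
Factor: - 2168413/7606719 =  - 3^(- 2 )*13^1*19^1 * 37^( - 1 )* 53^ ( - 1)*431^( - 1 )*8779^1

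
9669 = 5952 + 3717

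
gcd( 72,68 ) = 4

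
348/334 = 174/167 = 1.04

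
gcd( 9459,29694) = 3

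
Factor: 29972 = 2^2*59^1*127^1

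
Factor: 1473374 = 2^1*7^1*19^1*29^1*191^1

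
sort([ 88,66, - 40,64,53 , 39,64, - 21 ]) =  [-40, - 21,39,53,64,64,66,88] 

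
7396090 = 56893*130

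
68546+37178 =105724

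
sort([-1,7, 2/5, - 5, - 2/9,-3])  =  [-5, - 3, - 1, - 2/9  ,  2/5,7]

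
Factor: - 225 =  -3^2*5^2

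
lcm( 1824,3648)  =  3648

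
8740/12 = 728 + 1/3 = 728.33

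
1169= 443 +726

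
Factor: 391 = 17^1 * 23^1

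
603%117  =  18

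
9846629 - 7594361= 2252268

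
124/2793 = 124/2793 =0.04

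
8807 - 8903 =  - 96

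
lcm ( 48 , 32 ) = 96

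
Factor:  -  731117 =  - 731117^1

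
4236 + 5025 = 9261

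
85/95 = 17/19 = 0.89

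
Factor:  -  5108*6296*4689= - 150798089952 =- 2^5 *3^2*521^1*787^1* 1277^1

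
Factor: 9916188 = 2^2*3^1 * 826349^1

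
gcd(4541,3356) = 1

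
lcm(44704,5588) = 44704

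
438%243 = 195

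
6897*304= 2096688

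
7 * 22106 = 154742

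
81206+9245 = 90451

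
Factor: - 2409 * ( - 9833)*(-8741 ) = -207054159477 = - 3^1 * 11^1*73^1*8741^1*9833^1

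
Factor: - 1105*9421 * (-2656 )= 27649504480 =2^5*5^1*13^1 * 17^1*83^1*9421^1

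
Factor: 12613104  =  2^4*3^3*7^1 * 43^1*97^1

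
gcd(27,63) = 9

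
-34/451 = -1 + 417/451 =- 0.08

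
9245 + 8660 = 17905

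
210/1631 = 30/233  =  0.13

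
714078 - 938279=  - 224201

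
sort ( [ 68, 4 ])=[ 4, 68] 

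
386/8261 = 386/8261= 0.05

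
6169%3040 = 89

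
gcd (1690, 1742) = 26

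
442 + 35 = 477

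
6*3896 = 23376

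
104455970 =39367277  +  65088693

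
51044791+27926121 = 78970912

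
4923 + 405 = 5328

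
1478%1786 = 1478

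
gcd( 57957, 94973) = 1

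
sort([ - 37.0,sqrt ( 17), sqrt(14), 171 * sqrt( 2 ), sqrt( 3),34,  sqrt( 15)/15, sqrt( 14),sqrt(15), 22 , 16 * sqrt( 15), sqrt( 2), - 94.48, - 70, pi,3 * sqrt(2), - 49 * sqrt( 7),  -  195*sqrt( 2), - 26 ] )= [-195*sqrt( 2 ), - 49 * sqrt(7 ) , - 94.48, - 70, - 37.0, - 26,sqrt( 15 ) /15,sqrt( 2) , sqrt( 3),pi,sqrt( 14 ), sqrt( 14),sqrt( 15) , sqrt( 17),3*sqrt( 2),22, 34 , 16*sqrt( 15) , 171 * sqrt(2)]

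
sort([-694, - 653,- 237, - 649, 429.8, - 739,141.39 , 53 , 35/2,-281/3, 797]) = [-739,  -  694, - 653, - 649,-237, - 281/3, 35/2,53,141.39,429.8, 797 ] 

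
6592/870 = 3296/435 = 7.58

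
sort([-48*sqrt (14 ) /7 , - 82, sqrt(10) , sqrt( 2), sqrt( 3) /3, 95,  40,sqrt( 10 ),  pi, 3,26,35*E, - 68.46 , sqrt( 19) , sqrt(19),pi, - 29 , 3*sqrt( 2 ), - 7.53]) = [ - 82, - 68.46, - 29 , -48 * sqrt(14) /7, - 7.53,  sqrt(3 )/3, sqrt( 2),3, pi , pi,sqrt( 10 ) , sqrt ( 10),3* sqrt( 2),sqrt( 19),sqrt( 19),26 , 40 , 95 , 35*E ] 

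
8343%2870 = 2603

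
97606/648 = 48803/324 = 150.63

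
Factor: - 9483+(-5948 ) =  - 15431  =  -13^1 * 1187^1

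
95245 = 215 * 443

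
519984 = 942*552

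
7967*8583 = 68380761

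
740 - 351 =389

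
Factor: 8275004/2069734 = 2^1 * 1034867^( - 1)*2068751^1 = 4137502/1034867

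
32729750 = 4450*7355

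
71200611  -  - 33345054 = 104545665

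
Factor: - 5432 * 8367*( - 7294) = 331508973936 = 2^4*3^1*7^2*97^1*521^1*2789^1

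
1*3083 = 3083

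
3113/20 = 155 + 13/20 = 155.65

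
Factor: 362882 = 2^1*13^1*17^1*821^1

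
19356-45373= -26017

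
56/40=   1 + 2/5 = 1.40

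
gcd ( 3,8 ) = 1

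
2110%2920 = 2110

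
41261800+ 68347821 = 109609621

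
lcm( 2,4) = 4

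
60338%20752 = 18834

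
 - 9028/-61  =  148/1 = 148.00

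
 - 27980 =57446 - 85426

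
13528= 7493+6035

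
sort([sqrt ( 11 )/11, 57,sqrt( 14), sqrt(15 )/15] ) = [ sqrt( 15)/15 , sqrt(11 )/11,sqrt( 14 ),57] 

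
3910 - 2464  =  1446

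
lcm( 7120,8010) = 64080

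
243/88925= 243/88925 = 0.00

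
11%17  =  11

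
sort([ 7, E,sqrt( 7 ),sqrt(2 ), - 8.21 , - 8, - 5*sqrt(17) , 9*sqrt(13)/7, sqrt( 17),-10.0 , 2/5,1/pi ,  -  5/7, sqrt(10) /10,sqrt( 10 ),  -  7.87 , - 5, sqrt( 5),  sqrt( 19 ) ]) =[-5*sqrt(17),-10.0, - 8.21, - 8, - 7.87, - 5, - 5/7,sqrt(10)/10, 1/pi, 2/5, sqrt(2 ), sqrt( 5 ), sqrt(7), E, sqrt( 10 ), sqrt(17 ), sqrt( 19), 9*sqrt( 13 ) /7, 7]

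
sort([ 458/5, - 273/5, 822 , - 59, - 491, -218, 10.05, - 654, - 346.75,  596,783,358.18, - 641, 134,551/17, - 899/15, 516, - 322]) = [ - 654, - 641,-491, - 346.75,  -  322, - 218, - 899/15, - 59, - 273/5, 10.05, 551/17,458/5, 134, 358.18,516, 596, 783, 822] 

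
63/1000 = 63/1000 = 0.06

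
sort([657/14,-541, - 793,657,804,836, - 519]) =[-793, - 541, - 519,657/14,657 , 804, 836]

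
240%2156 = 240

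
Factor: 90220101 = 3^1*89^1*337903^1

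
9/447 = 3/149 =0.02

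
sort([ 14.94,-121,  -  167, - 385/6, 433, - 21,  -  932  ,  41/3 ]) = [ - 932, - 167,  -  121,  -  385/6, - 21,41/3, 14.94, 433 ] 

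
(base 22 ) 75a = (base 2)110110110100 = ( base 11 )26AA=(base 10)3508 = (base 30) 3qs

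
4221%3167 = 1054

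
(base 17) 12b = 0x14E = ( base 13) 1c9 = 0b101001110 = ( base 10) 334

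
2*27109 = 54218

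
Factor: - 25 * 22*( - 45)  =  24750 =2^1*3^2*5^3*11^1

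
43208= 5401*8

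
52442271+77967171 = 130409442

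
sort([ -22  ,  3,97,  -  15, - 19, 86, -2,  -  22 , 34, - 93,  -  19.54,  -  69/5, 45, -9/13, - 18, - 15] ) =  [  -  93, - 22,  -  22, - 19.54, - 19, - 18,  -  15,- 15,  -  69/5,- 2, - 9/13, 3,34, 45,86, 97]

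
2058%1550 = 508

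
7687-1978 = 5709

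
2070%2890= 2070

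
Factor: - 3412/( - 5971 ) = 4/7 = 2^2*7^( - 1) 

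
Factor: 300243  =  3^1*41^1*2441^1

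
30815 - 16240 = 14575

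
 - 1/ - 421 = 1/421 = 0.00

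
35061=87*403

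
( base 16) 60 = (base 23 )44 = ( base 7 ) 165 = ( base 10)96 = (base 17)5b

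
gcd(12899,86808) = 1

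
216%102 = 12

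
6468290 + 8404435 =14872725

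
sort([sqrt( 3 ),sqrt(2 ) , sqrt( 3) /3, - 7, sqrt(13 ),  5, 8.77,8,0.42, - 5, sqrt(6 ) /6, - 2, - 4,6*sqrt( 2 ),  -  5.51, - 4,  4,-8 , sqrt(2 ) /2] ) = [ - 8, - 7, - 5.51, - 5, - 4 , -4, - 2,sqrt(6)/6,0.42,sqrt(3)/3,sqrt(2 ) /2, sqrt (2), sqrt (3 ),sqrt (13), 4,5,8,6*sqrt(2 ),8.77 ] 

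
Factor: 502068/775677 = 556/859 = 2^2* 139^1*859^ (-1) 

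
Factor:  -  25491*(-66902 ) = 2^1*3^1*11^1*  29^1*293^1*3041^1 = 1705398882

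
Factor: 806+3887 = 4693 = 13^1*19^2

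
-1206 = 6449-7655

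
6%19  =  6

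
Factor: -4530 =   -  2^1*3^1 *5^1*151^1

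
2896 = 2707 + 189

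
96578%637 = 391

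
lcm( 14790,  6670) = 340170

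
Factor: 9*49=3^2*7^2   =  441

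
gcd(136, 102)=34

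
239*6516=1557324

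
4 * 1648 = 6592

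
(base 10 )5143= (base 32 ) 50n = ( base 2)1010000010111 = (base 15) 17cd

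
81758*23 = 1880434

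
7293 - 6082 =1211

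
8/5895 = 8/5895 = 0.00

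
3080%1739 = 1341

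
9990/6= 1665 = 1665.00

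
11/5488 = 11/5488 = 0.00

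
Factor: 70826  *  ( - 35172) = - 2^3*3^2*7^1*977^1*5059^1 = - 2491092072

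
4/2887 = 4/2887 = 0.00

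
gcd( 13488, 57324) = 3372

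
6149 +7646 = 13795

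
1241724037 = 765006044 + 476717993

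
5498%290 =278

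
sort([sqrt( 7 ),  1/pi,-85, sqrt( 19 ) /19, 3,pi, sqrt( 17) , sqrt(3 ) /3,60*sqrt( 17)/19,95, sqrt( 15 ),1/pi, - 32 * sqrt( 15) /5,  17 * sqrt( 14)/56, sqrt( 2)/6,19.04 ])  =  [-85, - 32 * sqrt( 15)/5,sqrt(19 )/19 , sqrt( 2 ) /6, 1/pi , 1/pi,sqrt (3)/3,17 * sqrt( 14)/56,sqrt(7),3,pi, sqrt( 15),sqrt( 17),60 * sqrt( 17)/19,  19.04, 95]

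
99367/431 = 230 + 237/431 = 230.55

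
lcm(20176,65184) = 847392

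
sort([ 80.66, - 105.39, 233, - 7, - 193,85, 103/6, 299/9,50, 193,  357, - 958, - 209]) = [ - 958, - 209,  -  193,-105.39,- 7, 103/6,299/9,50, 80.66, 85, 193, 233, 357] 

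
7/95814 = 7/95814 =0.00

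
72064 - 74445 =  - 2381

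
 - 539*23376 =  - 12599664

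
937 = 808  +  129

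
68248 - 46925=21323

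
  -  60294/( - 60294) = 1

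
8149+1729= 9878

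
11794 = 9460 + 2334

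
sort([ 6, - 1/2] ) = [ - 1/2,6]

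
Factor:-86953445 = -5^1*89^1*195401^1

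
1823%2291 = 1823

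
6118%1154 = 348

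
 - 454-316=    - 770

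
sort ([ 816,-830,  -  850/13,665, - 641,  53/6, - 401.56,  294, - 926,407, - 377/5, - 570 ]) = [ - 926, - 830, - 641, - 570, - 401.56, - 377/5, - 850/13, 53/6, 294, 407, 665,816] 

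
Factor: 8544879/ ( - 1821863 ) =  - 3^3*7^1*29^1 * 173^( - 1)*1559^1 * 10531^( - 1) 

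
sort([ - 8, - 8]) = [ - 8 , - 8] 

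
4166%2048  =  70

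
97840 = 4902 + 92938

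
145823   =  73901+71922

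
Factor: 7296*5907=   2^7*3^2 * 11^1*19^1*179^1 = 43097472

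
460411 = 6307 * 73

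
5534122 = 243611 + 5290511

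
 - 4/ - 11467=4/11467 = 0.00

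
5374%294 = 82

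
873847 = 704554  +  169293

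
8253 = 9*917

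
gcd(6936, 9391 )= 1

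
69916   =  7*9988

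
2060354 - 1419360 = 640994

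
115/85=1  +  6/17 = 1.35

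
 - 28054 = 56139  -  84193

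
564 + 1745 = 2309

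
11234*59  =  662806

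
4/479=4/479 = 0.01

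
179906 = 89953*2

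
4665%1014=609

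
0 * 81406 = 0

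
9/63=1/7 = 0.14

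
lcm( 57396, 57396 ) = 57396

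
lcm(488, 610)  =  2440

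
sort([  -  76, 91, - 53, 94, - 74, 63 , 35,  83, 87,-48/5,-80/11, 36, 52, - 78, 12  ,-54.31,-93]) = [-93,- 78,- 76,-74, - 54.31,-53,-48/5,-80/11, 12, 35,  36, 52, 63, 83,87,  91, 94]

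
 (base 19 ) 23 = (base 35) 16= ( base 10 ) 41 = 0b101001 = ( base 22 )1J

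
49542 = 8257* 6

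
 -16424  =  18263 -34687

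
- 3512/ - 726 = 1756/363 = 4.84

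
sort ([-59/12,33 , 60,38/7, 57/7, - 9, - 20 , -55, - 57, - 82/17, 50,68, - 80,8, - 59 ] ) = [ - 80, - 59, -57, - 55, - 20,-9, - 59/12, - 82/17,38/7,8,57/7,33, 50,60,68] 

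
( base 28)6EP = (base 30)5kl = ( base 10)5121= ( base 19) e3a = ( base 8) 12001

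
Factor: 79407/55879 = 27/19 = 3^3*19^(- 1)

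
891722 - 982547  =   - 90825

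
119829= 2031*59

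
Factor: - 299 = - 13^1*23^1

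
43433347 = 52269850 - 8836503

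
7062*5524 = 39010488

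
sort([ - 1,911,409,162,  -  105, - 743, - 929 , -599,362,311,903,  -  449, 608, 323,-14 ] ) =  [ - 929,- 743, - 599, - 449, - 105, - 14, - 1,162,311,323, 362,409,608 , 903,911] 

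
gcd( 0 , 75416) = 75416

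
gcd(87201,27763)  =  1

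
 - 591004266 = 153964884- 744969150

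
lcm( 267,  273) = 24297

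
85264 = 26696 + 58568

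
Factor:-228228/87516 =-133/51=-3^( - 1 )*7^1*17^( - 1) * 19^1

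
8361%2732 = 165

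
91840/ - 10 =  - 9184/1 =- 9184.00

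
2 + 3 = 5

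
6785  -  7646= - 861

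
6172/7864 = 1543/1966 = 0.78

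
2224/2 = 1112 = 1112.00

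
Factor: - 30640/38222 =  - 15320/19111 = - 2^3  *5^1 * 29^( - 1) * 383^1*659^( - 1)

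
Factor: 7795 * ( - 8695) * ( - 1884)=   2^2 * 3^1* 5^2 *37^1*47^1*157^1 * 1559^1 =127692857100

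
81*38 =3078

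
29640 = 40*741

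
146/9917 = 146/9917 = 0.01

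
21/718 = 21/718 = 0.03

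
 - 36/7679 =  - 1 + 7643/7679 = -0.00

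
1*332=332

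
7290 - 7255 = 35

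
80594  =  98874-18280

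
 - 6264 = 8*( - 783)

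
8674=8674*1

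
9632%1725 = 1007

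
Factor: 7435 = 5^1*1487^1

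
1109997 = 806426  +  303571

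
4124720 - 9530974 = - 5406254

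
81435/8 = 81435/8 = 10179.38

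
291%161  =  130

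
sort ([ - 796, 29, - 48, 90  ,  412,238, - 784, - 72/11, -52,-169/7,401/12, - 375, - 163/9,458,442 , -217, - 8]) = [ - 796 , - 784, - 375, - 217, - 52, - 48, - 169/7, - 163/9,-8, - 72/11,29,  401/12, 90, 238, 412,  442,458 ] 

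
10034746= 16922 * 593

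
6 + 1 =7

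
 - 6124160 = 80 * ( - 76552) 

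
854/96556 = 427/48278 = 0.01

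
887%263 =98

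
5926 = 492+5434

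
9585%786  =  153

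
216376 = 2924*74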